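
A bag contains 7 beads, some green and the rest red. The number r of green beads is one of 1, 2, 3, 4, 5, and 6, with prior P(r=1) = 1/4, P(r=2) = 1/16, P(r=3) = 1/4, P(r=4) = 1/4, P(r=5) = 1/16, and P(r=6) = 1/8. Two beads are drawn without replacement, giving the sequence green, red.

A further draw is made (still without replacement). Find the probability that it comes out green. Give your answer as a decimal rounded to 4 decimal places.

0.4605

Compute the likelihood of the observed sequence for each case: P(data | r = 1) = (1/7)(6/6) = 1/7; P(data | r = 2) = (2/7)(5/6) = 5/21; P(data | r = 3) = (3/7)(4/6) = 2/7; P(data | r = 4) = (4/7)(3/6) = 2/7; P(data | r = 5) = (5/7)(2/6) = 5/21; P(data | r = 6) = (6/7)(1/6) = 1/7.
The prior-weighted likelihoods are 1/4 · 1/7 = 1/28, 1/16 · 5/21 = 5/336, 1/4 · 2/7 = 1/14, 1/4 · 2/7 = 1/14, 1/16 · 5/21 = 5/336, 1/8 · 1/7 = 1/56; these sum to 19/84.
Normalising, the posterior is P(r = 1 | data) = 3/19, P(r = 2 | data) = 5/76, P(r = 3 | data) = 6/19, P(r = 4 | data) = 6/19, P(r = 5 | data) = 5/76, P(r = 6 | data) = 3/38.
So P(green next | data) = Σ P(green next | H) P(H | data) = (0)(3/19) + (1/5)(5/76) + (2/5)(6/19) + (3/5)(6/19) + (4/5)(5/76) + (1)(3/38) = 35/76.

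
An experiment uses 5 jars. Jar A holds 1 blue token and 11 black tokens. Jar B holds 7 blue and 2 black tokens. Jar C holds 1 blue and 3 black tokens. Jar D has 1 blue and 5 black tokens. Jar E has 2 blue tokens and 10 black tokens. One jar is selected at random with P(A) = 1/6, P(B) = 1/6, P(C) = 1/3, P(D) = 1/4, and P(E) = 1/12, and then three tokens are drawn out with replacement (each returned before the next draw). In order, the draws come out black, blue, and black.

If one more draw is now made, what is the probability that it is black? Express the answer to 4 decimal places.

Compute the likelihood of the observed sequence for each case: P(data | jar A) = (11/12)(1/12)(11/12) = 0.070023; P(data | jar B) = (2/9)(7/9)(2/9) = 0.038409; P(data | jar C) = (3/4)(1/4)(3/4) = 0.14062; P(data | jar D) = (5/6)(1/6)(5/6) = 0.11574; P(data | jar E) = (10/12)(2/12)(10/12) = 0.11574.
Weighting by the prior gives 1/6 · 0.070023 = 0.011671, 1/6 · 0.038409 = 0.0064015, 1/3 · 0.14062 = 0.046875, 1/4 · 0.11574 = 0.028935, 1/12 · 0.11574 = 0.0096451; summing to 0.10353.
Dividing through by the total gives posterior P(jar A | data) = 0.11273, P(jar B | data) = 0.061834, P(jar C | data) = 0.45278, P(jar D | data) = 0.27949, P(jar E | data) = 0.093164.
So P(black next | data) = Σ P(black next | H) P(H | data) = (11/12)(0.11273) + (2/9)(0.061834) + (3/4)(0.45278) + (5/6)(0.27949) + (5/6)(0.093164) = 0.76721.

0.7672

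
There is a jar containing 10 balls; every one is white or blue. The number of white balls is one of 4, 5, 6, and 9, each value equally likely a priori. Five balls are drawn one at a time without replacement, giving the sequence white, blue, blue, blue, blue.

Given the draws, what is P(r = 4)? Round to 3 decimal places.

0.659

The likelihood of the observed sequence under each hypothesis: P(data | r = 4) = (4/10)(6/9)(5/8)(4/7)(3/6) = 0.047619; P(data | r = 5) = (5/10)(5/9)(4/8)(3/7)(2/6) = 0.019841; P(data | r = 6) = (6/10)(4/9)(3/8)(2/7)(1/6) = 0.0047619; P(data | r = 9) = (9/10)(1/9)(0/8) = 0.
Multiplying each by its prior: 1/4 · 0.047619 = 0.011905, 1/4 · 0.019841 = 0.0049603, 1/4 · 0.0047619 = 0.0011905, 1/4 · 0 = 0; these sum to 0.018056.
Therefore the posterior P(r = 4 | data) = (0.011905) / (0.018056) = 0.65934.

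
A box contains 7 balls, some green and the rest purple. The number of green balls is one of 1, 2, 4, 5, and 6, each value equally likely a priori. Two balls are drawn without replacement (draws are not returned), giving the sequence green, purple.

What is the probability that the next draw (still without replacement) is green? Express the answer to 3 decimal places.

0.527

For each hypothesis, P(data | H) works out to: P(data | r = 1) = (1/7)(6/6) = 1/7; P(data | r = 2) = (2/7)(5/6) = 5/21; P(data | r = 4) = (4/7)(3/6) = 2/7; P(data | r = 5) = (5/7)(2/6) = 5/21; P(data | r = 6) = (6/7)(1/6) = 1/7.
The prior-weighted likelihoods are 1/5 · 1/7 = 1/35, 1/5 · 5/21 = 1/21, 1/5 · 2/7 = 2/35, 1/5 · 5/21 = 1/21, 1/5 · 1/7 = 1/35; these sum to 22/105.
Normalising, the posterior is P(r = 1 | data) = 3/22, P(r = 2 | data) = 5/22, P(r = 4 | data) = 3/11, P(r = 5 | data) = 5/22, P(r = 6 | data) = 3/22.
Averaging over the posterior, P(green next | data) = (0)(3/22) + (1/5)(5/22) + (3/5)(3/11) + (4/5)(5/22) + (1)(3/22) = 29/55.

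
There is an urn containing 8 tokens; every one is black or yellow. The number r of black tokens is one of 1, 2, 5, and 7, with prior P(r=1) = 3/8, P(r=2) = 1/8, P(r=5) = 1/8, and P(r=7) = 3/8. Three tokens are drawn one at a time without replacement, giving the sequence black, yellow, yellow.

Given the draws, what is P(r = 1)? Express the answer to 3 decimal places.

0.583

The likelihood of the observed sequence under each hypothesis: P(data | r = 1) = (1/8)(7/7)(6/6) = 1/8; P(data | r = 2) = (2/8)(6/7)(5/6) = 5/28; P(data | r = 5) = (5/8)(3/7)(2/6) = 5/56; P(data | r = 7) = (7/8)(1/7)(0/6) = 0.
Weighting by the prior gives 3/8 · 1/8 = 3/64, 1/8 · 5/28 = 5/224, 1/8 · 5/56 = 5/448, 3/8 · 0 = 0; with total 9/112.
Hence P(r = 1 | data) = (3/64) / (9/112) = 7/12.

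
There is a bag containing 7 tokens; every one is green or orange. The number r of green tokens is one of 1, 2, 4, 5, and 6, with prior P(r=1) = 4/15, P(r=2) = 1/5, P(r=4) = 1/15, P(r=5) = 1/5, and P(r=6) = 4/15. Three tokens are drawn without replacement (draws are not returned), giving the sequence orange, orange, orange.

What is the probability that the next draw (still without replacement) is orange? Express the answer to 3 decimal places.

0.676

For each hypothesis, P(data | H) works out to: P(data | r = 1) = (6/7)(5/6)(4/5) = 4/7; P(data | r = 2) = (5/7)(4/6)(3/5) = 2/7; P(data | r = 4) = (3/7)(2/6)(1/5) = 1/35; P(data | r = 5) = (2/7)(1/6)(0/5) = 0; P(data | r = 6) = (1/7)(0/6) = 0.
Multiplying each by its prior: 4/15 · 4/7 = 16/105, 1/5 · 2/7 = 2/35, 1/15 · 1/35 = 1/525, 1/5 · 0 = 0, 4/15 · 0 = 0; with total 37/175.
Normalising, the posterior is P(r = 1 | data) = 80/111, P(r = 2 | data) = 10/37, P(r = 4 | data) = 1/111, P(r = 5 | data) = 0, P(r = 6 | data) = 0.
Averaging over the posterior, P(orange next | data) = (3/4)(80/111) + (1/2)(10/37) + (0)(1/111) = 25/37.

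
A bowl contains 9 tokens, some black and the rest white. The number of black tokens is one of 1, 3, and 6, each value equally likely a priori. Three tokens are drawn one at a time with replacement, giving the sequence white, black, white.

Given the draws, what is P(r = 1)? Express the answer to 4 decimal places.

0.2832

The likelihood of the observed sequence under each hypothesis: P(data | r = 1) = (8/9)(1/9)(8/9) = 0.087791; P(data | r = 3) = (6/9)(3/9)(6/9) = 0.14815; P(data | r = 6) = (3/9)(6/9)(3/9) = 0.074074.
Multiplying each by its prior: 1/3 · 0.087791 = 0.029264, 1/3 · 0.14815 = 0.049383, 1/3 · 0.074074 = 0.024691; with total 0.10334.
Hence P(r = 1 | data) = (0.029264) / (0.10334) = 0.28319.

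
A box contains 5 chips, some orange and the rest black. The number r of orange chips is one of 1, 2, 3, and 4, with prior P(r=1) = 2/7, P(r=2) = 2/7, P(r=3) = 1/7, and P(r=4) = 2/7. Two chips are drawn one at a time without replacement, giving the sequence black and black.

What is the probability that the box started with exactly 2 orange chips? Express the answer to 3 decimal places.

0.316

For each hypothesis, P(data | H) works out to: P(data | r = 1) = (4/5)(3/4) = 3/5; P(data | r = 2) = (3/5)(2/4) = 3/10; P(data | r = 3) = (2/5)(1/4) = 1/10; P(data | r = 4) = (1/5)(0/4) = 0.
Multiplying each by its prior: 2/7 · 3/5 = 6/35, 2/7 · 3/10 = 3/35, 1/7 · 1/10 = 1/70, 2/7 · 0 = 0; summing to 19/70.
Hence P(r = 2 | data) = (3/35) / (19/70) = 6/19.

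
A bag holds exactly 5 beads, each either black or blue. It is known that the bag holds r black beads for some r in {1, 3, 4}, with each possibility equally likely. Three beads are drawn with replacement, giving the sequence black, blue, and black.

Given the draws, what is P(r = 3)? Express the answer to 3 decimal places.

The likelihood of the observed sequence under each hypothesis: P(data | r = 1) = (1/5)(4/5)(1/5) = 4/125; P(data | r = 3) = (3/5)(2/5)(3/5) = 18/125; P(data | r = 4) = (4/5)(1/5)(4/5) = 16/125.
Weighting by the prior gives 1/3 · 4/125 = 4/375, 1/3 · 18/125 = 6/125, 1/3 · 16/125 = 16/375; these sum to 38/375.
Hence P(r = 3 | data) = (6/125) / (38/375) = 9/19.

0.474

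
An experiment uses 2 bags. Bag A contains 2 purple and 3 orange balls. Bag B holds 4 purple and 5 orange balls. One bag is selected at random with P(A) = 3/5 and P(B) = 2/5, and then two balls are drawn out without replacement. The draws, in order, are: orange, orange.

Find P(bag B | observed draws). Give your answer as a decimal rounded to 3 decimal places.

The likelihood of the observed sequence under each hypothesis: P(data | bag A) = (3/5)(2/4) = 3/10; P(data | bag B) = (5/9)(4/8) = 5/18.
The prior-weighted likelihoods are 3/5 · 3/10 = 9/50, 2/5 · 5/18 = 1/9; these sum to 131/450.
So P(bag B | data) = (1/9) / (131/450) = 50/131.

0.382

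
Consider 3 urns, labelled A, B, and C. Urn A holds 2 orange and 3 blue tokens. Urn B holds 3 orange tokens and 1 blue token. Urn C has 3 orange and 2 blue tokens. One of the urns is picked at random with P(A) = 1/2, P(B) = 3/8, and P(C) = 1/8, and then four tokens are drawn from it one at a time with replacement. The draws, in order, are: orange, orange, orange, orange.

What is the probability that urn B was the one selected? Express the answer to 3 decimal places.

0.804

Under each hypothesis, the probability of the observed sequence is: P(data | urn A) = (2/5)(2/5)(2/5)(2/5) = 0.0256; P(data | urn B) = (3/4)(3/4)(3/4)(3/4) = 0.31641; P(data | urn C) = (3/5)(3/5)(3/5)(3/5) = 0.1296.
Multiplying each by its prior: 1/2 · 0.0256 = 0.0128, 3/8 · 0.31641 = 0.11865, 1/8 · 0.1296 = 0.0162; summing to 0.14765.
By Bayes' rule, P(urn B | data) = (0.11865) / (0.14765) = 0.80359.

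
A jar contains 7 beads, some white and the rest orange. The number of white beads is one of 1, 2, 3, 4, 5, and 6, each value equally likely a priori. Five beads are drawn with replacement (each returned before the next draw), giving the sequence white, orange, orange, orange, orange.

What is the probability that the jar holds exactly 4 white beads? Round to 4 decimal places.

0.0870

Compute the likelihood of the observed sequence for each case: P(data | r = 1) = (1/7)(6/7)(6/7)(6/7)(6/7) = 0.077111; P(data | r = 2) = (2/7)(5/7)(5/7)(5/7)(5/7) = 0.074374; P(data | r = 3) = (3/7)(4/7)(4/7)(4/7)(4/7) = 0.045695; P(data | r = 4) = (4/7)(3/7)(3/7)(3/7)(3/7) = 0.019278; P(data | r = 5) = (5/7)(2/7)(2/7)(2/7)(2/7) = 0.0047599; P(data | r = 6) = (6/7)(1/7)(1/7)(1/7)(1/7) = 0.00035699.
Multiplying each by its prior: 1/6 · 0.077111 = 0.012852, 1/6 · 0.074374 = 0.012396, 1/6 · 0.045695 = 0.0076159, 1/6 · 0.019278 = 0.0032129, 1/6 · 0.0047599 = 0.00079332, 1/6 · 0.00035699 = 5.9499e-05; with total 0.036929.
So P(r = 4 | data) = (0.0032129) / (0.036929) = 0.087003.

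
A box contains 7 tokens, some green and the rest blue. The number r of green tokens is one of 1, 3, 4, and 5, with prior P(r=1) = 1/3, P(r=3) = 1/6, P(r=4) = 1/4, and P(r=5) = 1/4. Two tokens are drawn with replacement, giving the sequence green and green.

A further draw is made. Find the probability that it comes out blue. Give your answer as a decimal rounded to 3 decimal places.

0.384

Compute the likelihood of the observed sequence for each case: P(data | r = 1) = (1/7)(1/7) = 1/49; P(data | r = 3) = (3/7)(3/7) = 9/49; P(data | r = 4) = (4/7)(4/7) = 16/49; P(data | r = 5) = (5/7)(5/7) = 25/49.
The prior-weighted likelihoods are 1/3 · 1/49 = 1/147, 1/6 · 9/49 = 3/98, 1/4 · 16/49 = 4/49, 1/4 · 25/49 = 25/196; summing to 145/588.
Dividing through by the total gives posterior P(r = 1 | data) = 4/145, P(r = 3 | data) = 18/145, P(r = 4 | data) = 48/145, P(r = 5 | data) = 15/29.
The predictive probability is P(blue next | data) = (6/7)(4/145) + (4/7)(18/145) + (3/7)(48/145) + (2/7)(15/29) = 78/203.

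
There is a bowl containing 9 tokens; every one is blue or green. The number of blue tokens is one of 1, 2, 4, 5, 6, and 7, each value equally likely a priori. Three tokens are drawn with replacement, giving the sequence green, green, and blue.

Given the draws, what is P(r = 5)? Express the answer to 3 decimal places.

Under each hypothesis, the probability of the observed sequence is: P(data | r = 1) = (8/9)(8/9)(1/9) = 0.087791; P(data | r = 2) = (7/9)(7/9)(2/9) = 0.13443; P(data | r = 4) = (5/9)(5/9)(4/9) = 0.13717; P(data | r = 5) = (4/9)(4/9)(5/9) = 0.10974; P(data | r = 6) = (3/9)(3/9)(6/9) = 0.074074; P(data | r = 7) = (2/9)(2/9)(7/9) = 0.038409.
Weighting by the prior gives 1/6 · 0.087791 = 0.014632, 1/6 · 0.13443 = 0.022405, 1/6 · 0.13717 = 0.022862, 1/6 · 0.10974 = 0.01829, 1/6 · 0.074074 = 0.012346, 1/6 · 0.038409 = 0.0064015; with total 0.096936.
Therefore the posterior P(r = 5 | data) = (0.01829) / (0.096936) = 0.18868.

0.189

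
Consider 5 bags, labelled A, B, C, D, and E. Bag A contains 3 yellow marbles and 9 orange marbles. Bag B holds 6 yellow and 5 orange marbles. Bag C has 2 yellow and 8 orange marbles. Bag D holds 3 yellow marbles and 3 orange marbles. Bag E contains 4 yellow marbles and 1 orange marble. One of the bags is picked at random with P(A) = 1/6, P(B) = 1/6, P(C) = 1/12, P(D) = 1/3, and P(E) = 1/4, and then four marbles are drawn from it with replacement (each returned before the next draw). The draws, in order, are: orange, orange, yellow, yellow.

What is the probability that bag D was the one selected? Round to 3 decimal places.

0.458

For each hypothesis, P(data | H) works out to: P(data | bag A) = (9/12)(9/12)(3/12)(3/12) = 0.035156; P(data | bag B) = (5/11)(5/11)(6/11)(6/11) = 0.061471; P(data | bag C) = (8/10)(8/10)(2/10)(2/10) = 0.0256; P(data | bag D) = (3/6)(3/6)(3/6)(3/6) = 0.0625; P(data | bag E) = (1/5)(1/5)(4/5)(4/5) = 0.0256.
Weighting by the prior gives 1/6 · 0.035156 = 0.0058594, 1/6 · 0.061471 = 0.010245, 1/12 · 0.0256 = 0.0021333, 1/3 · 0.0625 = 0.020833, 1/4 · 0.0256 = 0.0064; summing to 0.045471.
Hence P(bag D | data) = (0.020833) / (0.045471) = 0.45817.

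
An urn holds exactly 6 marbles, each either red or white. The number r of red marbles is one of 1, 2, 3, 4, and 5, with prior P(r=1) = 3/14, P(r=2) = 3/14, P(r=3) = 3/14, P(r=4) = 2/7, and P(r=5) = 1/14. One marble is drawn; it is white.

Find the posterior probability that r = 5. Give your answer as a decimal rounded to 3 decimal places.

The likelihood of this draw under each hypothesis: P(data | r = 1) = (5/6) = 5/6; P(data | r = 2) = (4/6) = 2/3; P(data | r = 3) = (3/6) = 1/2; P(data | r = 4) = (2/6) = 1/3; P(data | r = 5) = (1/6) = 1/6.
Multiplying each by its prior: 3/14 · 5/6 = 5/28, 3/14 · 2/3 = 1/7, 3/14 · 1/2 = 3/28, 2/7 · 1/3 = 2/21, 1/14 · 1/6 = 1/84; with total 15/28.
Therefore the posterior P(r = 5 | data) = (1/84) / (15/28) = 1/45.

0.022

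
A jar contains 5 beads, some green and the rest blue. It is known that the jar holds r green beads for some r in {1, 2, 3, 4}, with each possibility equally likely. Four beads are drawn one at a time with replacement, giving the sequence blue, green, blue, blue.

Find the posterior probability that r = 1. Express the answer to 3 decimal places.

Under each hypothesis, the probability of the observed sequence is: P(data | r = 1) = (4/5)(1/5)(4/5)(4/5) = 0.1024; P(data | r = 2) = (3/5)(2/5)(3/5)(3/5) = 0.0864; P(data | r = 3) = (2/5)(3/5)(2/5)(2/5) = 0.0384; P(data | r = 4) = (1/5)(4/5)(1/5)(1/5) = 0.0064.
The prior-weighted likelihoods are 1/4 · 0.1024 = 0.0256, 1/4 · 0.0864 = 0.0216, 1/4 · 0.0384 = 0.0096, 1/4 · 0.0064 = 0.0016; summing to 0.0584.
Hence P(r = 1 | data) = (0.0256) / (0.0584) = 0.43836.

0.438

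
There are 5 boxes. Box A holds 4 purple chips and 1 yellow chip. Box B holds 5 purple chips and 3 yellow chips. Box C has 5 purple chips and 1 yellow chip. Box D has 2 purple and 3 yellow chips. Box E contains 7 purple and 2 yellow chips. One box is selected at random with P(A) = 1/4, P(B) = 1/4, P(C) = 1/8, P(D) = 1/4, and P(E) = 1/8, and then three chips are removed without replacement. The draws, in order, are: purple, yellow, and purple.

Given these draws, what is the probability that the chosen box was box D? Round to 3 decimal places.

0.155

Compute the likelihood of the observed sequence for each case: P(data | box A) = (4/5)(1/4)(3/3) = 0.2; P(data | box B) = (5/8)(3/7)(4/6) = 0.17857; P(data | box C) = (5/6)(1/5)(4/4) = 0.16667; P(data | box D) = (2/5)(3/4)(1/3) = 0.1; P(data | box E) = (7/9)(2/8)(6/7) = 0.16667.
Multiplying each by its prior: 1/4 · 0.2 = 0.05, 1/4 · 0.17857 = 0.044643, 1/8 · 0.16667 = 0.020833, 1/4 · 0.1 = 0.025, 1/8 · 0.16667 = 0.020833; these sum to 0.16131.
Hence P(box D | data) = (0.025) / (0.16131) = 0.15498.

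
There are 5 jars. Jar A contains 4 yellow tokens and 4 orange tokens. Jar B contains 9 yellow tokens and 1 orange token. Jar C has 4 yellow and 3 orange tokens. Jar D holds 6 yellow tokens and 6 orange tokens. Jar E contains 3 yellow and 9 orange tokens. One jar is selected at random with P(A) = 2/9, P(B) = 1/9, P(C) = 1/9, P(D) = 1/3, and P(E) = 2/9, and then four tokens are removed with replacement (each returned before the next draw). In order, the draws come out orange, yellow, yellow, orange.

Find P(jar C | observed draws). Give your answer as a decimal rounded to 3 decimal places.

The likelihood of the observed sequence under each hypothesis: P(data | jar A) = (4/8)(4/8)(4/8)(4/8) = 0.0625; P(data | jar B) = (1/10)(9/10)(9/10)(1/10) = 0.0081; P(data | jar C) = (3/7)(4/7)(4/7)(3/7) = 0.059975; P(data | jar D) = (6/12)(6/12)(6/12)(6/12) = 0.0625; P(data | jar E) = (9/12)(3/12)(3/12)(9/12) = 0.035156.
The prior-weighted likelihoods are 2/9 · 0.0625 = 0.013889, 1/9 · 0.0081 = 0.0009, 1/9 · 0.059975 = 0.0066639, 1/3 · 0.0625 = 0.020833, 2/9 · 0.035156 = 0.0078125; summing to 0.050099.
So P(jar C | data) = (0.0066639) / (0.050099) = 0.13302.

0.133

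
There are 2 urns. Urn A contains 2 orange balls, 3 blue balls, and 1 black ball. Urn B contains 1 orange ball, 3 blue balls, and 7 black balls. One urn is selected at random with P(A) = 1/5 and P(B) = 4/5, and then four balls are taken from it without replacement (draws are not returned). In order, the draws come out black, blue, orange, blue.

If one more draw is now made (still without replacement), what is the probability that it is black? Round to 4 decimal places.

The likelihood of the observed sequence under each hypothesis: P(data | urn A) = (1/6)(3/5)(2/4)(2/3) = 0.033333; P(data | urn B) = (7/11)(3/10)(1/9)(2/8) = 0.005303.
Multiplying each by its prior: 1/5 · 0.033333 = 0.0066667, 4/5 · 0.005303 = 0.0042424; these sum to 0.010909.
The posterior is then P(urn A | data) = 0.61111, P(urn B | data) = 0.38889.
Averaging over the posterior, P(black next | data) = (0)(0.61111) + (6/7)(0.38889) = 0.33333.

0.3333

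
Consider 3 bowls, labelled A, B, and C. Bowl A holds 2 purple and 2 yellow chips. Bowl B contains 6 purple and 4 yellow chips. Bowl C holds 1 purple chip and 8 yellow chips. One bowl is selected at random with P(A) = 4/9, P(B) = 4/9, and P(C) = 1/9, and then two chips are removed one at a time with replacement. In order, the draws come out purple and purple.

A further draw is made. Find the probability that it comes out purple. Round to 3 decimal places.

0.557

Under each hypothesis, the probability of the observed sequence is: P(data | bowl A) = (2/4)(2/4) = 0.25; P(data | bowl B) = (6/10)(6/10) = 0.36; P(data | bowl C) = (1/9)(1/9) = 0.012346.
Multiplying each by its prior: 4/9 · 0.25 = 0.11111, 4/9 · 0.36 = 0.16, 1/9 · 0.012346 = 0.0013717; summing to 0.27248.
Dividing through by the total gives posterior P(bowl A | data) = 0.40777, P(bowl B | data) = 0.58719, P(bowl C | data) = 0.0050342.
The predictive probability is P(purple next | data) = (1/2)(0.40777) + (3/5)(0.58719) + (1/9)(0.0050342) = 0.55676.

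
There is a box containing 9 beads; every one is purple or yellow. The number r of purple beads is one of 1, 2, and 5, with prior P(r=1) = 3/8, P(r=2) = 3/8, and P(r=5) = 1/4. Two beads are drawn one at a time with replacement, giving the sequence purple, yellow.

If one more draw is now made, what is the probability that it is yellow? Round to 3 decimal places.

0.677

Under each hypothesis, the probability of the observed sequence is: P(data | r = 1) = (1/9)(8/9) = 8/81; P(data | r = 2) = (2/9)(7/9) = 14/81; P(data | r = 5) = (5/9)(4/9) = 20/81.
Multiplying each by its prior: 3/8 · 8/81 = 1/27, 3/8 · 14/81 = 7/108, 1/4 · 20/81 = 5/81; with total 53/324.
Dividing through by the total gives posterior P(r = 1 | data) = 12/53, P(r = 2 | data) = 21/53, P(r = 5 | data) = 20/53.
Averaging over the posterior, P(yellow next | data) = (8/9)(12/53) + (7/9)(21/53) + (4/9)(20/53) = 323/477.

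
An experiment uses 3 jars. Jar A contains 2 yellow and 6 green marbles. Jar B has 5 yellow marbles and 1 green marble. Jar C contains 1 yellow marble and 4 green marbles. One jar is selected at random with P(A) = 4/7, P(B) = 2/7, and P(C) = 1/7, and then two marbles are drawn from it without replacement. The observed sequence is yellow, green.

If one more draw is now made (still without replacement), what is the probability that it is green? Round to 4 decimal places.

0.6575

Under each hypothesis, the probability of the observed sequence is: P(data | jar A) = (2/8)(6/7) = 3/14; P(data | jar B) = (5/6)(1/5) = 1/6; P(data | jar C) = (1/5)(4/4) = 1/5.
Multiplying each by its prior: 4/7 · 3/14 = 6/49, 2/7 · 1/6 = 1/21, 1/7 · 1/5 = 1/35; summing to 146/735.
Dividing through by the total gives posterior P(jar A | data) = 45/73, P(jar B | data) = 35/146, P(jar C | data) = 21/146.
So P(green next | data) = Σ P(green next | H) P(H | data) = (5/6)(45/73) + (0)(35/146) + (1)(21/146) = 48/73.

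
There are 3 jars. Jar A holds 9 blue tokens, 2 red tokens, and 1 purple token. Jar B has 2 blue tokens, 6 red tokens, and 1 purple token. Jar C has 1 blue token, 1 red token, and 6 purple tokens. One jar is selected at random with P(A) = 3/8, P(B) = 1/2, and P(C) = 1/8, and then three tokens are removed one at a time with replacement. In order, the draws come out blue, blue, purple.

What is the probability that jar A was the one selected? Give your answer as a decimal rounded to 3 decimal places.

Compute the likelihood of the observed sequence for each case: P(data | jar A) = (9/12)(9/12)(1/12) = 0.046875; P(data | jar B) = (2/9)(2/9)(1/9) = 0.005487; P(data | jar C) = (1/8)(1/8)(6/8) = 0.011719.
The prior-weighted likelihoods are 3/8 · 0.046875 = 0.017578, 1/2 · 0.005487 = 0.0027435, 1/8 · 0.011719 = 0.0014648; with total 0.021786.
So P(jar A | data) = (0.017578) / (0.021786) = 0.80684.

0.807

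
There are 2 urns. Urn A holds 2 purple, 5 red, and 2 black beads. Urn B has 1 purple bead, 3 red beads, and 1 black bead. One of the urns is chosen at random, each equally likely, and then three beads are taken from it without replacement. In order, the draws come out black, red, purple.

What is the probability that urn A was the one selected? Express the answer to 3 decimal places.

0.442

The likelihood of the observed sequence under each hypothesis: P(data | urn A) = (2/9)(5/8)(2/7) = 0.039683; P(data | urn B) = (1/5)(3/4)(1/3) = 0.05.
Weighting by the prior gives 1/2 · 0.039683 = 0.019841, 1/2 · 0.05 = 0.025; these sum to 0.044841.
Therefore the posterior P(urn A | data) = (0.019841) / (0.044841) = 0.44248.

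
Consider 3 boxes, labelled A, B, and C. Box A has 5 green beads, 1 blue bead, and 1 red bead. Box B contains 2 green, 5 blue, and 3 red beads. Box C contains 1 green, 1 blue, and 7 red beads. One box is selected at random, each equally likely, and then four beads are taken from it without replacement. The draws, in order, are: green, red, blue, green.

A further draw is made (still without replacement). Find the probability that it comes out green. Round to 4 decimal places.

For each hypothesis, P(data | H) works out to: P(data | box A) = (5/7)(1/6)(1/5)(4/4) = 1/42; P(data | box B) = (2/10)(3/9)(5/8)(1/7) = 1/168; P(data | box C) = (1/9)(7/8)(1/7)(0/6) = 0.
Weighting by the prior gives 1/3 · 1/42 = 1/126, 1/3 · 1/168 = 1/504, 1/3 · 0 = 0; with total 5/504.
Dividing through by the total gives posterior P(box A | data) = 4/5, P(box B | data) = 1/5, P(box C | data) = 0.
Averaging over the posterior, P(green next | data) = (1)(4/5) + (0)(1/5) = 4/5.

0.8000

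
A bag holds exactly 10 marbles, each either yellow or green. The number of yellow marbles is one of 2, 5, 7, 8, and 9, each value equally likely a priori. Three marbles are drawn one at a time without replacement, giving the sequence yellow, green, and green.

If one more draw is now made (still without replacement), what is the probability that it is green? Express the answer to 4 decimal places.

The likelihood of the observed sequence under each hypothesis: P(data | r = 2) = (2/10)(8/9)(7/8) = 7/45; P(data | r = 5) = (5/10)(5/9)(4/8) = 5/36; P(data | r = 7) = (7/10)(3/9)(2/8) = 7/120; P(data | r = 8) = (8/10)(2/9)(1/8) = 1/45; P(data | r = 9) = (9/10)(1/9)(0/8) = 0.
The prior-weighted likelihoods are 1/5 · 7/45 = 7/225, 1/5 · 5/36 = 1/36, 1/5 · 7/120 = 7/600, 1/5 · 1/45 = 1/225, 1/5 · 0 = 0; summing to 3/40.
The posterior is then P(r = 2 | data) = 56/135, P(r = 5 | data) = 10/27, P(r = 7 | data) = 7/45, P(r = 8 | data) = 8/135, P(r = 9 | data) = 0.
Averaging over the posterior, P(green next | data) = (6/7)(56/135) + (3/7)(10/27) + (1/7)(7/45) + (0)(8/135) = 169/315.

0.5365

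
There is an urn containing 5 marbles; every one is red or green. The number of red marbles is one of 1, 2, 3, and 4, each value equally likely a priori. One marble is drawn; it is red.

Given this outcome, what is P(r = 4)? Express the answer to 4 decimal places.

Compute the likelihood of this draw for each case: P(data | r = 1) = (1/5) = 1/5; P(data | r = 2) = (2/5) = 2/5; P(data | r = 3) = (3/5) = 3/5; P(data | r = 4) = (4/5) = 4/5.
The prior-weighted likelihoods are 1/4 · 1/5 = 1/20, 1/4 · 2/5 = 1/10, 1/4 · 3/5 = 3/20, 1/4 · 4/5 = 1/5; summing to 1/2.
By Bayes' rule, P(r = 4 | data) = (1/5) / (1/2) = 2/5.

0.4000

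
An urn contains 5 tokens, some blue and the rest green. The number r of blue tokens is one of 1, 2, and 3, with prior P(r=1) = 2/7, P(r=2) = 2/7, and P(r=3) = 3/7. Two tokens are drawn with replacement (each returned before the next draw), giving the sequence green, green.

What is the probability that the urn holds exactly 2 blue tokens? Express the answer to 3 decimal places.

0.290

Under each hypothesis, the probability of the observed sequence is: P(data | r = 1) = (4/5)(4/5) = 16/25; P(data | r = 2) = (3/5)(3/5) = 9/25; P(data | r = 3) = (2/5)(2/5) = 4/25.
The prior-weighted likelihoods are 2/7 · 16/25 = 32/175, 2/7 · 9/25 = 18/175, 3/7 · 4/25 = 12/175; these sum to 62/175.
Therefore the posterior P(r = 2 | data) = (18/175) / (62/175) = 9/31.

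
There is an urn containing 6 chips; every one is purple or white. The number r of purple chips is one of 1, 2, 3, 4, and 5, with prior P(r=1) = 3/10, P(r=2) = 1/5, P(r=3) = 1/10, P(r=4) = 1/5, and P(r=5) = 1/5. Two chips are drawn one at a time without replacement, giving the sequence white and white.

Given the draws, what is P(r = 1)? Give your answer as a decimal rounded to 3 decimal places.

The likelihood of the observed sequence under each hypothesis: P(data | r = 1) = (5/6)(4/5) = 2/3; P(data | r = 2) = (4/6)(3/5) = 2/5; P(data | r = 3) = (3/6)(2/5) = 1/5; P(data | r = 4) = (2/6)(1/5) = 1/15; P(data | r = 5) = (1/6)(0/5) = 0.
Weighting by the prior gives 3/10 · 2/3 = 1/5, 1/5 · 2/5 = 2/25, 1/10 · 1/5 = 1/50, 1/5 · 1/15 = 1/75, 1/5 · 0 = 0; these sum to 47/150.
So P(r = 1 | data) = (1/5) / (47/150) = 30/47.

0.638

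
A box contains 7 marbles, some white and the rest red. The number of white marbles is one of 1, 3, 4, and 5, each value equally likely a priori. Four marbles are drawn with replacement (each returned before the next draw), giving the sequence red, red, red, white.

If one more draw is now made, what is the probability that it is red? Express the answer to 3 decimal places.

The likelihood of the observed sequence under each hypothesis: P(data | r = 1) = (6/7)(6/7)(6/7)(1/7) = 0.089963; P(data | r = 3) = (4/7)(4/7)(4/7)(3/7) = 0.079967; P(data | r = 4) = (3/7)(3/7)(3/7)(4/7) = 0.044981; P(data | r = 5) = (2/7)(2/7)(2/7)(5/7) = 0.01666.
The prior-weighted likelihoods are 1/4 · 0.089963 = 0.022491, 1/4 · 0.079967 = 0.019992, 1/4 · 0.044981 = 0.011245, 1/4 · 0.01666 = 0.0041649; summing to 0.057893.
The posterior is then P(r = 1 | data) = 0.38849, P(r = 3 | data) = 0.34532, P(r = 4 | data) = 0.19424, P(r = 5 | data) = 0.071942.
The predictive probability is P(red next | data) = (6/7)(0.38849) + (4/7)(0.34532) + (3/7)(0.19424) + (2/7)(0.071942) = 0.63412.

0.634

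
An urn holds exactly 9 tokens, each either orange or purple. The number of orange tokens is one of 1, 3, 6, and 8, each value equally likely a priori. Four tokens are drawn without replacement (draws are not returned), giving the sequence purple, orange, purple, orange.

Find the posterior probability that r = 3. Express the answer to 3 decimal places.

0.500

The likelihood of the observed sequence under each hypothesis: P(data | r = 1) = (8/9)(1/8)(7/7)(0/6) = 0; P(data | r = 3) = (6/9)(3/8)(5/7)(2/6) = 5/84; P(data | r = 6) = (3/9)(6/8)(2/7)(5/6) = 5/84; P(data | r = 8) = (1/9)(8/8)(0/7) = 0.
The prior-weighted likelihoods are 1/4 · 0 = 0, 1/4 · 5/84 = 5/336, 1/4 · 5/84 = 5/336, 1/4 · 0 = 0; these sum to 5/168.
Therefore the posterior P(r = 3 | data) = (5/336) / (5/168) = 1/2.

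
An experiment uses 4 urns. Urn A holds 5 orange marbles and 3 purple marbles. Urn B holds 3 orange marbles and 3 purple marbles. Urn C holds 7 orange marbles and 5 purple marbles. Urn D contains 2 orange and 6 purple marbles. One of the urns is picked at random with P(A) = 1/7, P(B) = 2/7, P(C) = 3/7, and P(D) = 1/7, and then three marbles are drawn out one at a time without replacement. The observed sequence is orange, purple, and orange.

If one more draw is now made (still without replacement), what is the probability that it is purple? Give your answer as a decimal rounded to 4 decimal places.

Under each hypothesis, the probability of the observed sequence is: P(data | urn A) = (5/8)(3/7)(4/6) = 0.17857; P(data | urn B) = (3/6)(3/5)(2/4) = 0.15; P(data | urn C) = (7/12)(5/11)(6/10) = 0.15909; P(data | urn D) = (2/8)(6/7)(1/6) = 0.035714.
Multiplying each by its prior: 1/7 · 0.17857 = 0.02551, 2/7 · 0.15 = 0.042857, 3/7 · 0.15909 = 0.068182, 1/7 · 0.035714 = 0.005102; these sum to 0.14165.
Dividing through by the total gives posterior P(urn A | data) = 0.18009, P(urn B | data) = 0.30255, P(urn C | data) = 0.48134, P(urn D | data) = 0.036018.
Averaging over the posterior, P(purple next | data) = (2/5)(0.18009) + (2/3)(0.30255) + (4/9)(0.48134) + (1)(0.036018) = 0.52368.

0.5237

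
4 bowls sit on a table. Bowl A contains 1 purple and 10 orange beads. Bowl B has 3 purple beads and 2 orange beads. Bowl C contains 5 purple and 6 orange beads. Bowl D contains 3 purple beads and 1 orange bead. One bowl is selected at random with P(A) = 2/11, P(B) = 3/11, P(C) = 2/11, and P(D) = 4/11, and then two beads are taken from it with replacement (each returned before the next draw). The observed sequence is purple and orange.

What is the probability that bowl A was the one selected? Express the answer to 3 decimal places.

0.078

For each hypothesis, P(data | H) works out to: P(data | bowl A) = (1/11)(10/11) = 0.082645; P(data | bowl B) = (3/5)(2/5) = 0.24; P(data | bowl C) = (5/11)(6/11) = 0.24793; P(data | bowl D) = (3/4)(1/4) = 0.1875.
Weighting by the prior gives 2/11 · 0.082645 = 0.015026, 3/11 · 0.24 = 0.065455, 2/11 · 0.24793 = 0.045079, 4/11 · 0.1875 = 0.068182; with total 0.19374.
Hence P(bowl A | data) = (0.015026) / (0.19374) = 0.077558.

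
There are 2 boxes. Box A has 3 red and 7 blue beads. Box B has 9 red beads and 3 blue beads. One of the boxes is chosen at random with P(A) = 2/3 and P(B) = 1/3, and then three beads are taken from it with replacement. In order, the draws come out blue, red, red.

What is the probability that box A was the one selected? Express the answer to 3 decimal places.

0.473

Under each hypothesis, the probability of the observed sequence is: P(data | box A) = (7/10)(3/10)(3/10) = 0.063; P(data | box B) = (3/12)(9/12)(9/12) = 0.14062.
Weighting by the prior gives 2/3 · 0.063 = 0.042, 1/3 · 0.14062 = 0.046875; these sum to 0.088875.
By Bayes' rule, P(box A | data) = (0.042) / (0.088875) = 0.47257.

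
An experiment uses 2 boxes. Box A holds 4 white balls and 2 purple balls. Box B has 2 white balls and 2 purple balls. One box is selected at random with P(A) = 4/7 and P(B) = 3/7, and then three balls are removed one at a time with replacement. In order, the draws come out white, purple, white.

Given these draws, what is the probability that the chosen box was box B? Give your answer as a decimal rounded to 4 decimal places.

0.3876

Compute the likelihood of the observed sequence for each case: P(data | box A) = (4/6)(2/6)(4/6) = 0.14815; P(data | box B) = (2/4)(2/4)(2/4) = 0.125.
Multiplying each by its prior: 4/7 · 0.14815 = 0.084656, 3/7 · 0.125 = 0.053571; these sum to 0.13823.
Hence P(box B | data) = (0.053571) / (0.13823) = 0.38756.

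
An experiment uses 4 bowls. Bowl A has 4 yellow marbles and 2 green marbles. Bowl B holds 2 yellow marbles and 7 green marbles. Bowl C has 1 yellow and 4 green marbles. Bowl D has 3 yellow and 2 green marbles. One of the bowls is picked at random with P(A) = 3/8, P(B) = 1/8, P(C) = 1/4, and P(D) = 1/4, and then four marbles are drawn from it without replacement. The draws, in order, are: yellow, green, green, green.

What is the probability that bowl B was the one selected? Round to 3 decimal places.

0.258

Under each hypothesis, the probability of the observed sequence is: P(data | bowl A) = (4/6)(2/5)(1/4)(0/3) = 0; P(data | bowl B) = (2/9)(7/8)(6/7)(5/6) = 0.13889; P(data | bowl C) = (1/5)(4/4)(3/3)(2/2) = 0.2; P(data | bowl D) = (3/5)(2/4)(1/3)(0/2) = 0.
Multiplying each by its prior: 3/8 · 0 = 0, 1/8 · 0.13889 = 0.017361, 1/4 · 0.2 = 0.05, 1/4 · 0 = 0; these sum to 0.067361.
By Bayes' rule, P(bowl B | data) = (0.017361) / (0.067361) = 0.25773.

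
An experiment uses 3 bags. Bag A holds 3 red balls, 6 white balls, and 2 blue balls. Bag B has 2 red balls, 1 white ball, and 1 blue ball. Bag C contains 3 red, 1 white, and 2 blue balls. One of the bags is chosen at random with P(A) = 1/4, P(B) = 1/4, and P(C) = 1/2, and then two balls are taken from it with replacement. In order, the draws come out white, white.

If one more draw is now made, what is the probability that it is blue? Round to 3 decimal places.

For each hypothesis, P(data | H) works out to: P(data | bag A) = (6/11)(6/11) = 0.29752; P(data | bag B) = (1/4)(1/4) = 0.0625; P(data | bag C) = (1/6)(1/6) = 0.027778.
Multiplying each by its prior: 1/4 · 0.29752 = 0.07438, 1/4 · 0.0625 = 0.015625, 1/2 · 0.027778 = 0.013889; these sum to 0.10389.
Dividing through by the total gives posterior P(bag A | data) = 0.71592, P(bag B | data) = 0.15039, P(bag C | data) = 0.13368.
The predictive probability is P(blue next | data) = (2/11)(0.71592) + (1/4)(0.15039) + (1/3)(0.13368) = 0.21233.

0.212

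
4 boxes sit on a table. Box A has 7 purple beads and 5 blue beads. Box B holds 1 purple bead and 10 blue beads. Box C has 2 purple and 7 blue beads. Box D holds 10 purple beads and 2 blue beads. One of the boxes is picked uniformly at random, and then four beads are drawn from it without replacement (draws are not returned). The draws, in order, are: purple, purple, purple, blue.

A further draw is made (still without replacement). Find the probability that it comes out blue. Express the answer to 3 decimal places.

The likelihood of the observed sequence under each hypothesis: P(data | box A) = (7/12)(6/11)(5/10)(5/9) = 0.088384; P(data | box B) = (1/11)(0/10) = 0; P(data | box C) = (2/9)(1/8)(0/7) = 0; P(data | box D) = (10/12)(9/11)(8/10)(2/9) = 0.12121.
Weighting by the prior gives 1/4 · 0.088384 = 0.022096, 1/4 · 0 = 0, 1/4 · 0 = 0, 1/4 · 0.12121 = 0.030303; summing to 0.052399.
Normalising, the posterior is P(box A | data) = 0.42169, P(box B | data) = 0, P(box C | data) = 0, P(box D | data) = 0.57831.
The predictive probability is P(blue next | data) = (1/2)(0.42169) + (1/8)(0.57831) = 0.28313.

0.283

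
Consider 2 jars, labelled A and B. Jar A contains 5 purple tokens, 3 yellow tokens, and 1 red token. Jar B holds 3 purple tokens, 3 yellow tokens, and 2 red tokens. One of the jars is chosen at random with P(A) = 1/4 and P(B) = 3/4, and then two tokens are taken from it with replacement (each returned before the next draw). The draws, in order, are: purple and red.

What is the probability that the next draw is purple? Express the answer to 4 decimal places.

0.4075

Compute the likelihood of the observed sequence for each case: P(data | jar A) = (5/9)(1/9) = 0.061728; P(data | jar B) = (3/8)(2/8) = 0.09375.
The prior-weighted likelihoods are 1/4 · 0.061728 = 0.015432, 3/4 · 0.09375 = 0.070312; these sum to 0.085745.
Normalising, the posterior is P(jar A | data) = 0.17998, P(jar B | data) = 0.82002.
Averaging over the posterior, P(purple next | data) = (5/9)(0.17998) + (3/8)(0.82002) = 0.4075.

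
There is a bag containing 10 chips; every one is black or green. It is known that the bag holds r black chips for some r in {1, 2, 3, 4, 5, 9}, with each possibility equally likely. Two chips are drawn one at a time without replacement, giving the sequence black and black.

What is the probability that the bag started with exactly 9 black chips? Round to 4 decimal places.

0.6429

Compute the likelihood of the observed sequence for each case: P(data | r = 1) = (1/10)(0/9) = 0; P(data | r = 2) = (2/10)(1/9) = 1/45; P(data | r = 3) = (3/10)(2/9) = 1/15; P(data | r = 4) = (4/10)(3/9) = 2/15; P(data | r = 5) = (5/10)(4/9) = 2/9; P(data | r = 9) = (9/10)(8/9) = 4/5.
Weighting by the prior gives 1/6 · 0 = 0, 1/6 · 1/45 = 1/270, 1/6 · 1/15 = 1/90, 1/6 · 2/15 = 1/45, 1/6 · 2/9 = 1/27, 1/6 · 4/5 = 2/15; with total 28/135.
By Bayes' rule, P(r = 9 | data) = (2/15) / (28/135) = 9/14.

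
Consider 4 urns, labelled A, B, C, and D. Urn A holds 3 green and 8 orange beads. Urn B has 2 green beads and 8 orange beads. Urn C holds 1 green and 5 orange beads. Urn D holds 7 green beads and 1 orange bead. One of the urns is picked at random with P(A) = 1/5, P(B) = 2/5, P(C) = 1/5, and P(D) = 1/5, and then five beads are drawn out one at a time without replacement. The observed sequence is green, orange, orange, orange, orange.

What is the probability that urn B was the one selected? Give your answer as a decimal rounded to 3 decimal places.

0.463

Under each hypothesis, the probability of the observed sequence is: P(data | urn A) = (3/11)(8/10)(7/9)(6/8)(5/7) = 1/11; P(data | urn B) = (2/10)(8/9)(7/8)(6/7)(5/6) = 1/9; P(data | urn C) = (1/6)(5/5)(4/4)(3/3)(2/2) = 1/6; P(data | urn D) = (7/8)(1/7)(0/6) = 0.
Weighting by the prior gives 1/5 · 1/11 = 1/55, 2/5 · 1/9 = 2/45, 1/5 · 1/6 = 1/30, 1/5 · 0 = 0; with total 19/198.
By Bayes' rule, P(urn B | data) = (2/45) / (19/198) = 44/95.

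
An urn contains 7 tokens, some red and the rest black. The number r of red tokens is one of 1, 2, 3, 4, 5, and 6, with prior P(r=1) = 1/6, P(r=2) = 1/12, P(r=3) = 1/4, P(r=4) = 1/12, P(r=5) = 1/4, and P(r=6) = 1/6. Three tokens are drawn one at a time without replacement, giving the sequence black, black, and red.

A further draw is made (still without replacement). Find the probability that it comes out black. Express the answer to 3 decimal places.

Compute the likelihood of the observed sequence for each case: P(data | r = 1) = (6/7)(5/6)(1/5) = 0.14286; P(data | r = 2) = (5/7)(4/6)(2/5) = 0.19048; P(data | r = 3) = (4/7)(3/6)(3/5) = 0.17143; P(data | r = 4) = (3/7)(2/6)(4/5) = 0.11429; P(data | r = 5) = (2/7)(1/6)(5/5) = 0.047619; P(data | r = 6) = (1/7)(0/6) = 0.
The prior-weighted likelihoods are 1/6 · 0.14286 = 0.02381, 1/12 · 0.19048 = 0.015873, 1/4 · 0.17143 = 0.042857, 1/12 · 0.11429 = 0.0095238, 1/4 · 0.047619 = 0.011905, 1/6 · 0 = 0; with total 0.10397.
The posterior is then P(r = 1 | data) = 0.22901, P(r = 2 | data) = 0.15267, P(r = 3 | data) = 0.41221, P(r = 4 | data) = 0.091603, P(r = 5 | data) = 0.1145, P(r = 6 | data) = 0.
So P(black next | data) = Σ P(black next | H) P(H | data) = (1)(0.22901) + (3/4)(0.15267) + (1/2)(0.41221) + (1/4)(0.091603) + (0)(0.1145) = 0.57252.

0.573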